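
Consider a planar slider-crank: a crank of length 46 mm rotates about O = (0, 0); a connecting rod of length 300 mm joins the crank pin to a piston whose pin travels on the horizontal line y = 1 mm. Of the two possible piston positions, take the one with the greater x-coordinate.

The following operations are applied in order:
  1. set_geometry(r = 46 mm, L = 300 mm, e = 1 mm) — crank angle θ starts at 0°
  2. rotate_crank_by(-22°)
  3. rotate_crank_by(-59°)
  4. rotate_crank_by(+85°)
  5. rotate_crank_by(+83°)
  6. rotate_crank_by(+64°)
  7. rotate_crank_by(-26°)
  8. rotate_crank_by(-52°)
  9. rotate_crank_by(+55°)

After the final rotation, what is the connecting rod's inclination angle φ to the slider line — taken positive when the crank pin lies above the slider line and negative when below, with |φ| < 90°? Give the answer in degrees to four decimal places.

set_geometry: r = 46 mm, L = 300 mm, e = 1 mm; θ ← 0°
rotate_crank_by(-22°): θ ← 0° -22° = -22°
rotate_crank_by(-59°): θ ← -22° -59° = -81°
rotate_crank_by(+85°): θ ← -81° +85° = 4°
rotate_crank_by(+83°): θ ← 4° +83° = 87°
rotate_crank_by(+64°): θ ← 87° +64° = 151°
rotate_crank_by(-26°): θ ← 151° -26° = 125°
rotate_crank_by(-52°): θ ← 125° -52° = 73°
rotate_crank_by(+55°): θ ← 73° +55° = 128°
crank pin P = (r cos θ, r sin θ) = (-28.320428, 36.248495)
h = r sin θ − e = 36.248495 − 1 = 35.248495
sin φ = h / L = 35.248495 / 300 = 0.11749498
φ = arcsin(0.11749498) = 6.747553°

6.7476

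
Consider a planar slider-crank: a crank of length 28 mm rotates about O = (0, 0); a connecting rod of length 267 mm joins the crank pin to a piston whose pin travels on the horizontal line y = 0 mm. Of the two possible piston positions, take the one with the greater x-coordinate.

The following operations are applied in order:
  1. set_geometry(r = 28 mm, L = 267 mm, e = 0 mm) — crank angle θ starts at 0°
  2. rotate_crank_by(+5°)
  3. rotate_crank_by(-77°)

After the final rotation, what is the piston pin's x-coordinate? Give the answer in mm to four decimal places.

set_geometry: r = 28 mm, L = 267 mm, e = 0 mm; θ ← 0°
rotate_crank_by(+5°): θ ← 0° +5° = 5°
rotate_crank_by(-77°): θ ← 5° -77° = -72°
crank pin P = (r cos θ, r sin θ) = (8.652476, -26.629582)
h = r sin θ − e = -26.629582 − 0 = -26.629582
x = r cos θ + √(L² − h²) = 8.652476 + √(71289.0 − 709.1347) = 8.652476 + 265.668714 = 274.321189

274.3212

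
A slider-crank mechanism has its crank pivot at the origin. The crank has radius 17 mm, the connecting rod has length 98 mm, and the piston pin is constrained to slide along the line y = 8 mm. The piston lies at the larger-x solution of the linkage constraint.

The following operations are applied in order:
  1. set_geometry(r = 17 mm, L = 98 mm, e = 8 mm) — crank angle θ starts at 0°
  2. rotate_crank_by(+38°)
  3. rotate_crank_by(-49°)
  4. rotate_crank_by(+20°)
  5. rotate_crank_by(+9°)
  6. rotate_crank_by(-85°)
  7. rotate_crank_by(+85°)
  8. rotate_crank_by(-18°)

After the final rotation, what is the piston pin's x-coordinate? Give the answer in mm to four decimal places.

114.6729

set_geometry: r = 17 mm, L = 98 mm, e = 8 mm; θ ← 0°
rotate_crank_by(+38°): θ ← 0° +38° = 38°
rotate_crank_by(-49°): θ ← 38° -49° = -11°
rotate_crank_by(+20°): θ ← -11° +20° = 9°
rotate_crank_by(+9°): θ ← 9° +9° = 18°
rotate_crank_by(-85°): θ ← 18° -85° = -67°
rotate_crank_by(+85°): θ ← -67° +85° = 18°
rotate_crank_by(-18°): θ ← 18° -18° = 0°
crank pin P = (r cos θ, r sin θ) = (17.000000, 0.000000)
h = r sin θ − e = 0.000000 − 8 = -8.000000
x = r cos θ + √(L² − h²) = 17.000000 + √(9604.0 − 64.0000) = 17.000000 + 97.672924 = 114.672924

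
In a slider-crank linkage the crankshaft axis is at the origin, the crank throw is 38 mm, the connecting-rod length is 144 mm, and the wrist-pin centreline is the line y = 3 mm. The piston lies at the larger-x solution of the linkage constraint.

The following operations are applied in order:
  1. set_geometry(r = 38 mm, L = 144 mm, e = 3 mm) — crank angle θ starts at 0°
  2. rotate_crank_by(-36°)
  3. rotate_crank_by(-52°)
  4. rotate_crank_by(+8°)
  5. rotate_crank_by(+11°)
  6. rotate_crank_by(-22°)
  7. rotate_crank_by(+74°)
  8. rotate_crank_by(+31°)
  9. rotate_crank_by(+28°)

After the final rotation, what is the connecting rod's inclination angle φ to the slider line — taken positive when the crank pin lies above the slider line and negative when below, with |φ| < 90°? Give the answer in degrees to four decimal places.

set_geometry: r = 38 mm, L = 144 mm, e = 3 mm; θ ← 0°
rotate_crank_by(-36°): θ ← 0° -36° = -36°
rotate_crank_by(-52°): θ ← -36° -52° = -88°
rotate_crank_by(+8°): θ ← -88° +8° = -80°
rotate_crank_by(+11°): θ ← -80° +11° = -69°
rotate_crank_by(-22°): θ ← -69° -22° = -91°
rotate_crank_by(+74°): θ ← -91° +74° = -17°
rotate_crank_by(+31°): θ ← -17° +31° = 14°
rotate_crank_by(+28°): θ ← 14° +28° = 42°
crank pin P = (r cos θ, r sin θ) = (28.239503, 25.426963)
h = r sin θ − e = 25.426963 − 3 = 22.426963
sin φ = h / L = 22.426963 / 144 = 0.15574280
φ = arcsin(0.15574280) = 8.959879°

8.9599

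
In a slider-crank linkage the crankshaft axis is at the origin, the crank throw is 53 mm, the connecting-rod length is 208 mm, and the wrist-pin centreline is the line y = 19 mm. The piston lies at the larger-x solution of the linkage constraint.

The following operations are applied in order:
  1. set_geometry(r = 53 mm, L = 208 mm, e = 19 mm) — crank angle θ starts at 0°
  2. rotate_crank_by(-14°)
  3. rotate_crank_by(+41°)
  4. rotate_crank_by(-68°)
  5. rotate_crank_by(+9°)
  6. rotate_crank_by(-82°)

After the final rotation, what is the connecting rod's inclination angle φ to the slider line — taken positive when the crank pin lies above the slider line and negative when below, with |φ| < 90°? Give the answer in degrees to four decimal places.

-18.9125

set_geometry: r = 53 mm, L = 208 mm, e = 19 mm; θ ← 0°
rotate_crank_by(-14°): θ ← 0° -14° = -14°
rotate_crank_by(+41°): θ ← -14° +41° = 27°
rotate_crank_by(-68°): θ ← 27° -68° = -41°
rotate_crank_by(+9°): θ ← -41° +9° = -32°
rotate_crank_by(-82°): θ ← -32° -82° = -114°
crank pin P = (r cos θ, r sin θ) = (-21.557042, -48.417909)
h = r sin θ − e = -48.417909 − 19 = -67.417909
sin φ = h / L = -67.417909 / 208 = -0.32412456
φ = arcsin(-0.32412456) = -18.912545°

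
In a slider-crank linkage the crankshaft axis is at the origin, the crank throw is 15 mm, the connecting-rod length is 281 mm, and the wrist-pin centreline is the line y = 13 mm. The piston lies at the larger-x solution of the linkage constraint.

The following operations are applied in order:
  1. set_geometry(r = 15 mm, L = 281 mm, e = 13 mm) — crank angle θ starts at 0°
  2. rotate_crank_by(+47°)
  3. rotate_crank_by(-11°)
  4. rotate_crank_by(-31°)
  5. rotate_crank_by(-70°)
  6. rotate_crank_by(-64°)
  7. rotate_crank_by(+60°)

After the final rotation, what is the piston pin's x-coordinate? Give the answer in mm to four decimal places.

285.0750

set_geometry: r = 15 mm, L = 281 mm, e = 13 mm; θ ← 0°
rotate_crank_by(+47°): θ ← 0° +47° = 47°
rotate_crank_by(-11°): θ ← 47° -11° = 36°
rotate_crank_by(-31°): θ ← 36° -31° = 5°
rotate_crank_by(-70°): θ ← 5° -70° = -65°
rotate_crank_by(-64°): θ ← -65° -64° = -129°
rotate_crank_by(+60°): θ ← -129° +60° = -69°
crank pin P = (r cos θ, r sin θ) = (5.375519, -14.003706)
h = r sin θ − e = -14.003706 − 13 = -27.003706
x = r cos θ + √(L² − h²) = 5.375519 + √(78961.0 − 729.2002) = 5.375519 + 279.699481 = 285.075001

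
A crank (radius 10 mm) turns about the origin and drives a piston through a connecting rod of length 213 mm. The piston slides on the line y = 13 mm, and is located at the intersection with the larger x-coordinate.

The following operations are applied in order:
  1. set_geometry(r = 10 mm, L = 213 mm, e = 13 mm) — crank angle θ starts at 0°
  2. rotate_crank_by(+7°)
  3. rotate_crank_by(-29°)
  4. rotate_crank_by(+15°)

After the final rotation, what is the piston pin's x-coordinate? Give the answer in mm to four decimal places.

set_geometry: r = 10 mm, L = 213 mm, e = 13 mm; θ ← 0°
rotate_crank_by(+7°): θ ← 0° +7° = 7°
rotate_crank_by(-29°): θ ← 7° -29° = -22°
rotate_crank_by(+15°): θ ← -22° +15° = -7°
crank pin P = (r cos θ, r sin θ) = (9.925462, -1.218693)
h = r sin θ − e = -1.218693 − 13 = -14.218693
x = r cos θ + √(L² − h²) = 9.925462 + √(45369.0 − 202.1712) = 9.925462 + 212.524890 = 222.450351

222.4504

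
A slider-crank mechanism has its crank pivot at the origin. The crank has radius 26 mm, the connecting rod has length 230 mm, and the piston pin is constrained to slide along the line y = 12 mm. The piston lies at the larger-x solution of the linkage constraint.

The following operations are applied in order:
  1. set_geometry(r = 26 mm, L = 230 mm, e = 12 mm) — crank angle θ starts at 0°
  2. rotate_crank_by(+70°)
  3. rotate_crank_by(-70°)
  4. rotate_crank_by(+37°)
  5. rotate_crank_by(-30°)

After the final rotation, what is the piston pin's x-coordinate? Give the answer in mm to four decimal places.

set_geometry: r = 26 mm, L = 230 mm, e = 12 mm; θ ← 0°
rotate_crank_by(+70°): θ ← 0° +70° = 70°
rotate_crank_by(-70°): θ ← 70° -70° = 0°
rotate_crank_by(+37°): θ ← 0° +37° = 37°
rotate_crank_by(-30°): θ ← 37° -30° = 7°
crank pin P = (r cos θ, r sin θ) = (25.806200, 3.168603)
h = r sin θ − e = 3.168603 − 12 = -8.831397
x = r cos θ + √(L² − h²) = 25.806200 + √(52900.0 − 77.9936) = 25.806200 + 229.830386 = 255.636586

255.6366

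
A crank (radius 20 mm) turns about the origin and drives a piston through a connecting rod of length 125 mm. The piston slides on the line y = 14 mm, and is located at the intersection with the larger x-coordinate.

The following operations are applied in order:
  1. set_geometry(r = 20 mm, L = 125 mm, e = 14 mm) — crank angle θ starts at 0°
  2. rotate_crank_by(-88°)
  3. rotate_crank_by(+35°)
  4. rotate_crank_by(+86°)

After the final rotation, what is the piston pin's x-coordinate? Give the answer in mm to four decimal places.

set_geometry: r = 20 mm, L = 125 mm, e = 14 mm; θ ← 0°
rotate_crank_by(-88°): θ ← 0° -88° = -88°
rotate_crank_by(+35°): θ ← -88° +35° = -53°
rotate_crank_by(+86°): θ ← -53° +86° = 33°
crank pin P = (r cos θ, r sin θ) = (16.773411, 10.892781)
h = r sin θ − e = 10.892781 − 14 = -3.107219
x = r cos θ + √(L² − h²) = 16.773411 + √(15625.0 − 9.6548) = 16.773411 + 124.961375 = 141.734786

141.7348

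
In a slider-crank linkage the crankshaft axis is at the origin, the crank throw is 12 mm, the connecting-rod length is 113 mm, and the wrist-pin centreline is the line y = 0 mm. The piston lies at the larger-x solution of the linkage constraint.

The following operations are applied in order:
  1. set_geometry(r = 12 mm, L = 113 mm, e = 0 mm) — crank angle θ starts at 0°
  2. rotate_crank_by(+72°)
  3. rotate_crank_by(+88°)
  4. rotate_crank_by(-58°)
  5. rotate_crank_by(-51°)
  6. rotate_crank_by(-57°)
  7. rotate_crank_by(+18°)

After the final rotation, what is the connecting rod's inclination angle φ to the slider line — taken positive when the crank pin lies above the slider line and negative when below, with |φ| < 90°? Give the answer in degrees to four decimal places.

1.2651

set_geometry: r = 12 mm, L = 113 mm, e = 0 mm; θ ← 0°
rotate_crank_by(+72°): θ ← 0° +72° = 72°
rotate_crank_by(+88°): θ ← 72° +88° = 160°
rotate_crank_by(-58°): θ ← 160° -58° = 102°
rotate_crank_by(-51°): θ ← 102° -51° = 51°
rotate_crank_by(-57°): θ ← 51° -57° = -6°
rotate_crank_by(+18°): θ ← -6° +18° = 12°
crank pin P = (r cos θ, r sin θ) = (11.737771, 2.494940)
h = r sin θ − e = 2.494940 − 0 = 2.494940
sin φ = h / L = 2.494940 / 113 = 0.02207912
φ = arcsin(0.02207912) = 1.265143°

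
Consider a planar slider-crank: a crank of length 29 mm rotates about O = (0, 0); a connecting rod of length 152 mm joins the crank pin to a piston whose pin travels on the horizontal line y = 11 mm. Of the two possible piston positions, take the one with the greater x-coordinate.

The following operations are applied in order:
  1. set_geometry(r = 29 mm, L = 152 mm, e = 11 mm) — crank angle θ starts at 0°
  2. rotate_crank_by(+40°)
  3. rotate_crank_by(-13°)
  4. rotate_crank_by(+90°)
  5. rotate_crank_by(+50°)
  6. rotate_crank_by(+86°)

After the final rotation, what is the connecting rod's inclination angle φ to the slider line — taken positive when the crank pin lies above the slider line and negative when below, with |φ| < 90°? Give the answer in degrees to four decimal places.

set_geometry: r = 29 mm, L = 152 mm, e = 11 mm; θ ← 0°
rotate_crank_by(+40°): θ ← 0° +40° = 40°
rotate_crank_by(-13°): θ ← 40° -13° = 27°
rotate_crank_by(+90°): θ ← 27° +90° = 117°
rotate_crank_by(+50°): θ ← 117° +50° = 167°
rotate_crank_by(+86°): θ ← 167° +86° = 253°
crank pin P = (r cos θ, r sin θ) = (-8.478779, -27.732838)
h = r sin θ − e = -27.732838 − 11 = -38.732838
sin φ = h / L = -38.732838 / 152 = -0.25482130
φ = arcsin(-0.25482130) = -14.762997°

-14.7630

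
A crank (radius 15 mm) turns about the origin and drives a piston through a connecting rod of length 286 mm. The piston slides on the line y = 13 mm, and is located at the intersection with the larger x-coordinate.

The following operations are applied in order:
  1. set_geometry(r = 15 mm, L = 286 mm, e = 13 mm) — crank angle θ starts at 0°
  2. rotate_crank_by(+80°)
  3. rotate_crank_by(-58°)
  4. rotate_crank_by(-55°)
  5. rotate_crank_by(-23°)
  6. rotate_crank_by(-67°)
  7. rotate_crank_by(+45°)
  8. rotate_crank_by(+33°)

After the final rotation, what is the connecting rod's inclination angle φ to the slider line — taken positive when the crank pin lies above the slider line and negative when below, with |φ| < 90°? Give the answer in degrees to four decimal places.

set_geometry: r = 15 mm, L = 286 mm, e = 13 mm; θ ← 0°
rotate_crank_by(+80°): θ ← 0° +80° = 80°
rotate_crank_by(-58°): θ ← 80° -58° = 22°
rotate_crank_by(-55°): θ ← 22° -55° = -33°
rotate_crank_by(-23°): θ ← -33° -23° = -56°
rotate_crank_by(-67°): θ ← -56° -67° = -123°
rotate_crank_by(+45°): θ ← -123° +45° = -78°
rotate_crank_by(+33°): θ ← -78° +33° = -45°
crank pin P = (r cos θ, r sin θ) = (10.606602, -10.606602)
h = r sin θ − e = -10.606602 − 13 = -23.606602
sin φ = h / L = -23.606602 / 286 = -0.08254057
φ = arcsin(-0.08254057) = -4.734613°

-4.7346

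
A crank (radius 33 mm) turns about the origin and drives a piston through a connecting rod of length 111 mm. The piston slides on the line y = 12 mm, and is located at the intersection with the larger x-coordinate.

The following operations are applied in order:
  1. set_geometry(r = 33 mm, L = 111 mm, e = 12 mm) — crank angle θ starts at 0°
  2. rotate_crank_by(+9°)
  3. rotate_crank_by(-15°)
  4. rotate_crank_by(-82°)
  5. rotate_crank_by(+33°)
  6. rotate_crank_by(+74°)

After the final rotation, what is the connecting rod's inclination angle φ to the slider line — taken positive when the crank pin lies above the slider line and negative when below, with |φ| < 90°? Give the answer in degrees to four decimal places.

-0.6485

set_geometry: r = 33 mm, L = 111 mm, e = 12 mm; θ ← 0°
rotate_crank_by(+9°): θ ← 0° +9° = 9°
rotate_crank_by(-15°): θ ← 9° -15° = -6°
rotate_crank_by(-82°): θ ← -6° -82° = -88°
rotate_crank_by(+33°): θ ← -88° +33° = -55°
rotate_crank_by(+74°): θ ← -55° +74° = 19°
crank pin P = (r cos θ, r sin θ) = (31.202113, 10.743749)
h = r sin θ − e = 10.743749 − 12 = -1.256251
sin φ = h / L = -1.256251 / 111 = -0.01131758
φ = arcsin(-0.01131758) = -0.648463°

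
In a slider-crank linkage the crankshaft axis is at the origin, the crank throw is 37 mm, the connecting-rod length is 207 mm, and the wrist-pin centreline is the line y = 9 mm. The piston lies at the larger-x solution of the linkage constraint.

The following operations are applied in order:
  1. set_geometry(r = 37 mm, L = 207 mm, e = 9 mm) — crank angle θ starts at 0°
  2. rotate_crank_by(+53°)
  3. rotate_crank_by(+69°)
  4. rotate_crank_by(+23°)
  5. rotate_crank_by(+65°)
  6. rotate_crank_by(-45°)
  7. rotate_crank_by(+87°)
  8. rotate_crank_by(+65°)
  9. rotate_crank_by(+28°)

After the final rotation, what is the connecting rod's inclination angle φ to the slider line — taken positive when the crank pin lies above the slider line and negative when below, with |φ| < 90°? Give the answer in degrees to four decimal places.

-5.1487

set_geometry: r = 37 mm, L = 207 mm, e = 9 mm; θ ← 0°
rotate_crank_by(+53°): θ ← 0° +53° = 53°
rotate_crank_by(+69°): θ ← 53° +69° = 122°
rotate_crank_by(+23°): θ ← 122° +23° = 145°
rotate_crank_by(+65°): θ ← 145° +65° = 210°
rotate_crank_by(-45°): θ ← 210° -45° = 165°
rotate_crank_by(+87°): θ ← 165° +87° = 252°
rotate_crank_by(+65°): θ ← 252° +65° = 317°
rotate_crank_by(+28°): θ ← 317° +28° = 345°
crank pin P = (r cos θ, r sin θ) = (35.739256, -9.576305)
h = r sin θ − e = -9.576305 − 9 = -18.576305
sin φ = h / L = -18.576305 / 207 = -0.08974060
φ = arcsin(-0.08974060) = -5.148684°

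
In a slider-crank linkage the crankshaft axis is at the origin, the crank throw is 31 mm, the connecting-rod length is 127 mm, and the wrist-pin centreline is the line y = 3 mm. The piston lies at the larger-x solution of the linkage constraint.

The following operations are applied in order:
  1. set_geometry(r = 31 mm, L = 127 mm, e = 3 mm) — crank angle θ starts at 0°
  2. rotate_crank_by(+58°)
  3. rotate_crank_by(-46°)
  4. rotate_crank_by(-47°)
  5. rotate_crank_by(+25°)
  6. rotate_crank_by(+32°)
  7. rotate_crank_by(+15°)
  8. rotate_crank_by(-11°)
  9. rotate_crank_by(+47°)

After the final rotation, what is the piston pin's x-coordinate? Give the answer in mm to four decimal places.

133.2369

set_geometry: r = 31 mm, L = 127 mm, e = 3 mm; θ ← 0°
rotate_crank_by(+58°): θ ← 0° +58° = 58°
rotate_crank_by(-46°): θ ← 58° -46° = 12°
rotate_crank_by(-47°): θ ← 12° -47° = -35°
rotate_crank_by(+25°): θ ← -35° +25° = -10°
rotate_crank_by(+32°): θ ← -10° +32° = 22°
rotate_crank_by(+15°): θ ← 22° +15° = 37°
rotate_crank_by(-11°): θ ← 37° -11° = 26°
rotate_crank_by(+47°): θ ← 26° +47° = 73°
crank pin P = (r cos θ, r sin θ) = (9.063523, 29.645447)
h = r sin θ − e = 29.645447 − 3 = 26.645447
x = r cos θ + √(L² − h²) = 9.063523 + √(16129.0 − 709.9799) = 9.063523 + 124.173347 = 133.236870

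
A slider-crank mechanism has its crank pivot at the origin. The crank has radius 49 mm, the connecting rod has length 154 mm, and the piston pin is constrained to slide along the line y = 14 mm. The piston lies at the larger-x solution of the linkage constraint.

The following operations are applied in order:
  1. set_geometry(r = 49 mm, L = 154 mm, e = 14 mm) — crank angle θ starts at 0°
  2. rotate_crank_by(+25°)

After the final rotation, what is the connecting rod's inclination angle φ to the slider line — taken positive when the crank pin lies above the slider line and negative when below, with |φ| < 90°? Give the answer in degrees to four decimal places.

set_geometry: r = 49 mm, L = 154 mm, e = 14 mm; θ ← 0°
rotate_crank_by(+25°): θ ← 0° +25° = 25°
crank pin P = (r cos θ, r sin θ) = (44.409082, 20.708295)
h = r sin θ − e = 20.708295 − 14 = 6.708295
sin φ = h / L = 6.708295 / 154 = 0.04356036
φ = arcsin(0.04356036) = 2.496615°

2.4966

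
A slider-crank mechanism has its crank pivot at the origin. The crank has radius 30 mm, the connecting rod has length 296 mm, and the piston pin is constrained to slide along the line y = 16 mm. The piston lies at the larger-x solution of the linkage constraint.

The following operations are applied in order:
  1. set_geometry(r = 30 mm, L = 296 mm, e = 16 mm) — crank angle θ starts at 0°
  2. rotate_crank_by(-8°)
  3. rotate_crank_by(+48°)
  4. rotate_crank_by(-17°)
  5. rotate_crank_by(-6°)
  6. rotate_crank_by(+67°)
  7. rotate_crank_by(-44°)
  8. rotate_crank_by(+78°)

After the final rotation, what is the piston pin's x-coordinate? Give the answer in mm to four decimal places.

set_geometry: r = 30 mm, L = 296 mm, e = 16 mm; θ ← 0°
rotate_crank_by(-8°): θ ← 0° -8° = -8°
rotate_crank_by(+48°): θ ← -8° +48° = 40°
rotate_crank_by(-17°): θ ← 40° -17° = 23°
rotate_crank_by(-6°): θ ← 23° -6° = 17°
rotate_crank_by(+67°): θ ← 17° +67° = 84°
rotate_crank_by(-44°): θ ← 84° -44° = 40°
rotate_crank_by(+78°): θ ← 40° +78° = 118°
crank pin P = (r cos θ, r sin θ) = (-14.084147, 26.488428)
h = r sin θ − e = 26.488428 − 16 = 10.488428
x = r cos θ + √(L² − h²) = -14.084147 + √(87616.0 − 110.0071) = -14.084147 + 295.814119 = 281.729972

281.7300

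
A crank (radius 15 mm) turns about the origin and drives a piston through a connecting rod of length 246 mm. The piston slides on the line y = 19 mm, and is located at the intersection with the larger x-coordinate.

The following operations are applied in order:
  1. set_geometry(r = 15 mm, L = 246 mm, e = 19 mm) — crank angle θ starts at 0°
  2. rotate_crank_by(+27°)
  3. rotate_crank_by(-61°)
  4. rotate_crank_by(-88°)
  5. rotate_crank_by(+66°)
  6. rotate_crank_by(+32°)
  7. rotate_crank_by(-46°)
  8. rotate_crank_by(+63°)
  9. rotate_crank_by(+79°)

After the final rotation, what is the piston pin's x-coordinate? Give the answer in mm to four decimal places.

250.5897

set_geometry: r = 15 mm, L = 246 mm, e = 19 mm; θ ← 0°
rotate_crank_by(+27°): θ ← 0° +27° = 27°
rotate_crank_by(-61°): θ ← 27° -61° = -34°
rotate_crank_by(-88°): θ ← -34° -88° = -122°
rotate_crank_by(+66°): θ ← -122° +66° = -56°
rotate_crank_by(+32°): θ ← -56° +32° = -24°
rotate_crank_by(-46°): θ ← -24° -46° = -70°
rotate_crank_by(+63°): θ ← -70° +63° = -7°
rotate_crank_by(+79°): θ ← -7° +79° = 72°
crank pin P = (r cos θ, r sin θ) = (4.635255, 14.265848)
h = r sin θ − e = 14.265848 − 19 = -4.734152
x = r cos θ + √(L² − h²) = 4.635255 + √(60516.0 − 22.4122) = 4.635255 + 245.954443 = 250.589697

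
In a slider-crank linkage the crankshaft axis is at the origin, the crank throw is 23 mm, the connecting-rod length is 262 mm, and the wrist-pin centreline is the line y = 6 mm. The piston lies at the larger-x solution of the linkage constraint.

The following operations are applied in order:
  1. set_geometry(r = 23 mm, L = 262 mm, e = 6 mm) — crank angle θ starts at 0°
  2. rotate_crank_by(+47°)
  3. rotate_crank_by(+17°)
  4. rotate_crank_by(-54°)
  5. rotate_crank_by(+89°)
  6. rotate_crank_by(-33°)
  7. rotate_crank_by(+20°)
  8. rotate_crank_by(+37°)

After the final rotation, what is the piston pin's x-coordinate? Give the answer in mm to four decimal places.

249.1360

set_geometry: r = 23 mm, L = 262 mm, e = 6 mm; θ ← 0°
rotate_crank_by(+47°): θ ← 0° +47° = 47°
rotate_crank_by(+17°): θ ← 47° +17° = 64°
rotate_crank_by(-54°): θ ← 64° -54° = 10°
rotate_crank_by(+89°): θ ← 10° +89° = 99°
rotate_crank_by(-33°): θ ← 99° -33° = 66°
rotate_crank_by(+20°): θ ← 66° +20° = 86°
rotate_crank_by(+37°): θ ← 86° +37° = 123°
crank pin P = (r cos θ, r sin θ) = (-12.526698, 19.289423)
h = r sin θ − e = 19.289423 − 6 = 13.289423
x = r cos θ + √(L² − h²) = -12.526698 + √(68644.0 − 176.6088) = -12.526698 + 261.662743 = 249.136046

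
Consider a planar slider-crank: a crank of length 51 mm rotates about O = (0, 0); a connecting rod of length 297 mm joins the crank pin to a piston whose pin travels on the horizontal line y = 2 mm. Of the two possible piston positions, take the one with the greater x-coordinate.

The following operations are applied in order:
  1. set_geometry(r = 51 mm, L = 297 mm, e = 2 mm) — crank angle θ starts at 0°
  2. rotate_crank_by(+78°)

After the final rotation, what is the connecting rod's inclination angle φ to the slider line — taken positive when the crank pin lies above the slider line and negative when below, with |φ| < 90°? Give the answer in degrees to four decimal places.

set_geometry: r = 51 mm, L = 297 mm, e = 2 mm; θ ← 0°
rotate_crank_by(+78°): θ ← 0° +78° = 78°
crank pin P = (r cos θ, r sin θ) = (10.603496, 49.885528)
h = r sin θ − e = 49.885528 − 2 = 47.885528
sin φ = h / L = 47.885528 / 297 = 0.16123073
φ = arcsin(0.16123073) = 9.278340°

9.2783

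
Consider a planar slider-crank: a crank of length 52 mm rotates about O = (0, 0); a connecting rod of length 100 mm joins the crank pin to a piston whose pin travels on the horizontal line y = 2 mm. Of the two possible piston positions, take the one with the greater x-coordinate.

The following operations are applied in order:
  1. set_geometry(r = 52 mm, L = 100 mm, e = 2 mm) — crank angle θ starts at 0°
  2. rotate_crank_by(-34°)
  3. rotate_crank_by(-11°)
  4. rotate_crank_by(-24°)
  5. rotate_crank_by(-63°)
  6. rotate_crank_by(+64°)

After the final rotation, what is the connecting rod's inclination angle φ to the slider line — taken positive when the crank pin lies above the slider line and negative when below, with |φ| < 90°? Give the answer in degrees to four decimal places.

-30.1414

set_geometry: r = 52 mm, L = 100 mm, e = 2 mm; θ ← 0°
rotate_crank_by(-34°): θ ← 0° -34° = -34°
rotate_crank_by(-11°): θ ← -34° -11° = -45°
rotate_crank_by(-24°): θ ← -45° -24° = -69°
rotate_crank_by(-63°): θ ← -69° -63° = -132°
rotate_crank_by(+64°): θ ← -132° +64° = -68°
crank pin P = (r cos θ, r sin θ) = (19.479543, -48.213560)
h = r sin θ − e = -48.213560 − 2 = -50.213560
sin φ = h / L = -50.213560 / 100 = -0.50213560
φ = arcsin(-0.50213560) = -30.141391°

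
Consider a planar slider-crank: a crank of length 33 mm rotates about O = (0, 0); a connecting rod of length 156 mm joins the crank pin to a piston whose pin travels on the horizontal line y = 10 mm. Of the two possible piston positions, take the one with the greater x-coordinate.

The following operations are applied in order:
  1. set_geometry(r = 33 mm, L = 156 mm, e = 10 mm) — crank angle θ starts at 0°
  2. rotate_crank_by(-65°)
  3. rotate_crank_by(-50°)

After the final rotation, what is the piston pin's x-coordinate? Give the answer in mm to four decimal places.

136.8625

set_geometry: r = 33 mm, L = 156 mm, e = 10 mm; θ ← 0°
rotate_crank_by(-65°): θ ← 0° -65° = -65°
rotate_crank_by(-50°): θ ← -65° -50° = -115°
crank pin P = (r cos θ, r sin θ) = (-13.946403, -29.908157)
h = r sin θ − e = -29.908157 − 10 = -39.908157
x = r cos θ + √(L² − h²) = -13.946403 + √(24336.0 − 1592.6610) = -13.946403 + 150.808949 = 136.862546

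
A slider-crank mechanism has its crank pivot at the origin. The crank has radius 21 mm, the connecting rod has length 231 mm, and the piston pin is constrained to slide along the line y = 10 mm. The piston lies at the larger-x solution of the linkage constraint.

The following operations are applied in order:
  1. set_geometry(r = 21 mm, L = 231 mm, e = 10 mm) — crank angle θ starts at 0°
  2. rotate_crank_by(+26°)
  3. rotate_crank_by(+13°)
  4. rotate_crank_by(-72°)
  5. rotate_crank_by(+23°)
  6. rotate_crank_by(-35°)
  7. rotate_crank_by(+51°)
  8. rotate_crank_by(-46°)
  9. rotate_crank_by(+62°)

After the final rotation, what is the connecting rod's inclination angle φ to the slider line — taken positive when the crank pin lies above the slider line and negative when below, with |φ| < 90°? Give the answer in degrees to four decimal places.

-0.5291

set_geometry: r = 21 mm, L = 231 mm, e = 10 mm; θ ← 0°
rotate_crank_by(+26°): θ ← 0° +26° = 26°
rotate_crank_by(+13°): θ ← 26° +13° = 39°
rotate_crank_by(-72°): θ ← 39° -72° = -33°
rotate_crank_by(+23°): θ ← -33° +23° = -10°
rotate_crank_by(-35°): θ ← -10° -35° = -45°
rotate_crank_by(+51°): θ ← -45° +51° = 6°
rotate_crank_by(-46°): θ ← 6° -46° = -40°
rotate_crank_by(+62°): θ ← -40° +62° = 22°
crank pin P = (r cos θ, r sin θ) = (19.470861, 7.866738)
h = r sin θ − e = 7.866738 − 10 = -2.133262
sin φ = h / L = -2.133262 / 231 = -0.00923490
φ = arcsin(-0.00923490) = -0.529128°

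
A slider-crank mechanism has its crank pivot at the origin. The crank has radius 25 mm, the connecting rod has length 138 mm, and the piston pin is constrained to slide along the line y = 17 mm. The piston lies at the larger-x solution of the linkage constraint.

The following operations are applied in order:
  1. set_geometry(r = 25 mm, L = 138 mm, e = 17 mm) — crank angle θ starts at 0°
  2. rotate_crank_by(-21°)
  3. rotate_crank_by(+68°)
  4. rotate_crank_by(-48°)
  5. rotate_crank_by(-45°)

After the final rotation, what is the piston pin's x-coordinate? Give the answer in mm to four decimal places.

set_geometry: r = 25 mm, L = 138 mm, e = 17 mm; θ ← 0°
rotate_crank_by(-21°): θ ← 0° -21° = -21°
rotate_crank_by(+68°): θ ← -21° +68° = 47°
rotate_crank_by(-48°): θ ← 47° -48° = -1°
rotate_crank_by(-45°): θ ← -1° -45° = -46°
crank pin P = (r cos θ, r sin θ) = (17.366459, -17.983495)
h = r sin θ − e = -17.983495 − 17 = -34.983495
x = r cos θ + √(L² − h²) = 17.366459 + √(19044.0 − 1223.8449) = 17.366459 + 133.492154 = 150.858613

150.8586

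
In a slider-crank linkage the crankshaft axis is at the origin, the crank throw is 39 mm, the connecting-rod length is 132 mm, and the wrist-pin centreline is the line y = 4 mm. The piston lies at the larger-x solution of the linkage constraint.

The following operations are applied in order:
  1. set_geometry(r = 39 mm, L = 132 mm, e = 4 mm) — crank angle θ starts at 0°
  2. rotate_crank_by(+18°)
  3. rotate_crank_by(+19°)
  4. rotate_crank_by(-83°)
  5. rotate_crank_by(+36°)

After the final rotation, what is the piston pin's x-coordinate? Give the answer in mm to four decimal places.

169.9672

set_geometry: r = 39 mm, L = 132 mm, e = 4 mm; θ ← 0°
rotate_crank_by(+18°): θ ← 0° +18° = 18°
rotate_crank_by(+19°): θ ← 18° +19° = 37°
rotate_crank_by(-83°): θ ← 37° -83° = -46°
rotate_crank_by(+36°): θ ← -46° +36° = -10°
crank pin P = (r cos θ, r sin θ) = (38.407502, -6.772279)
h = r sin θ − e = -6.772279 − 4 = -10.772279
x = r cos θ + √(L² − h²) = 38.407502 + √(17424.0 − 116.0420) = 38.407502 + 131.559713 = 169.967215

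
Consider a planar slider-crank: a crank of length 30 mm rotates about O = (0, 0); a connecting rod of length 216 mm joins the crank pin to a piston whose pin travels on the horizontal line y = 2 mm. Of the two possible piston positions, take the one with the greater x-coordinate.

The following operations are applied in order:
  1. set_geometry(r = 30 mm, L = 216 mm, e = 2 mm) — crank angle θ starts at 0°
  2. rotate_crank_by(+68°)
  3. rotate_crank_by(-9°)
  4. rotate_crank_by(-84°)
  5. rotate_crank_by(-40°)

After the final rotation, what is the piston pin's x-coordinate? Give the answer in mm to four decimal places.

set_geometry: r = 30 mm, L = 216 mm, e = 2 mm; θ ← 0°
rotate_crank_by(+68°): θ ← 0° +68° = 68°
rotate_crank_by(-9°): θ ← 68° -9° = 59°
rotate_crank_by(-84°): θ ← 59° -84° = -25°
rotate_crank_by(-40°): θ ← -25° -40° = -65°
crank pin P = (r cos θ, r sin θ) = (12.678548, -27.189234)
h = r sin θ − e = -27.189234 − 2 = -29.189234
x = r cos θ + √(L² − h²) = 12.678548 + √(46656.0 − 852.0114) = 12.678548 + 214.018664 = 226.697212

226.6972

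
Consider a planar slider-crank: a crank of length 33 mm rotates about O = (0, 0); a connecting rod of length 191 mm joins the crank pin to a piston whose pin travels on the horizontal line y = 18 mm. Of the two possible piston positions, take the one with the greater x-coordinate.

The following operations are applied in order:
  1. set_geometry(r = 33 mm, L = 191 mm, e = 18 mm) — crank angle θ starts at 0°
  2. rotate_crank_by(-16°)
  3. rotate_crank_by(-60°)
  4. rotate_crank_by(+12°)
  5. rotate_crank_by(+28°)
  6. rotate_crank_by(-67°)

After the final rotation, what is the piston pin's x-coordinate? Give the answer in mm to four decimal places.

176.8741

set_geometry: r = 33 mm, L = 191 mm, e = 18 mm; θ ← 0°
rotate_crank_by(-16°): θ ← 0° -16° = -16°
rotate_crank_by(-60°): θ ← -16° -60° = -76°
rotate_crank_by(+12°): θ ← -76° +12° = -64°
rotate_crank_by(+28°): θ ← -64° +28° = -36°
rotate_crank_by(-67°): θ ← -36° -67° = -103°
crank pin P = (r cos θ, r sin θ) = (-7.423385, -32.154212)
h = r sin θ − e = -32.154212 − 18 = -50.154212
x = r cos θ + √(L² − h²) = -7.423385 + √(36481.0 − 2515.4450) = -7.423385 + 184.297463 = 176.874079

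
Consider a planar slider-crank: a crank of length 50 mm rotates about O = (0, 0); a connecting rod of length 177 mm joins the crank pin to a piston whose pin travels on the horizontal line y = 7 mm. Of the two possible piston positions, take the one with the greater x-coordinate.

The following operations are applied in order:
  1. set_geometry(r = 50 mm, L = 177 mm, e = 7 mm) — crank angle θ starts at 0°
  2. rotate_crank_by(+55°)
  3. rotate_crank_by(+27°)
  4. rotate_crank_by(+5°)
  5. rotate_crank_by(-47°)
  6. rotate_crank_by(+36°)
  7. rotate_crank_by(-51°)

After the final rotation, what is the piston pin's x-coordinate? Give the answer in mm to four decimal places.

221.7504

set_geometry: r = 50 mm, L = 177 mm, e = 7 mm; θ ← 0°
rotate_crank_by(+55°): θ ← 0° +55° = 55°
rotate_crank_by(+27°): θ ← 55° +27° = 82°
rotate_crank_by(+5°): θ ← 82° +5° = 87°
rotate_crank_by(-47°): θ ← 87° -47° = 40°
rotate_crank_by(+36°): θ ← 40° +36° = 76°
rotate_crank_by(-51°): θ ← 76° -51° = 25°
crank pin P = (r cos θ, r sin θ) = (45.315389, 21.130913)
h = r sin θ − e = 21.130913 − 7 = 14.130913
x = r cos θ + √(L² − h²) = 45.315389 + √(31329.0 − 199.6827) = 45.315389 + 176.435023 = 221.750412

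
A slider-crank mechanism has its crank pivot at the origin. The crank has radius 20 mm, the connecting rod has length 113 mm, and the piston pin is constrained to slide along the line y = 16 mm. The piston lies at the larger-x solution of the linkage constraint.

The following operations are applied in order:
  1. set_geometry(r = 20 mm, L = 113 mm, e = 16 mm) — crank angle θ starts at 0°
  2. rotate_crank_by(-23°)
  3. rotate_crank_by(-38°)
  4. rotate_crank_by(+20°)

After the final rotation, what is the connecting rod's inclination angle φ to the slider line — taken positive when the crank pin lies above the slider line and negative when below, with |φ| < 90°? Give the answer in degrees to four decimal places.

set_geometry: r = 20 mm, L = 113 mm, e = 16 mm; θ ← 0°
rotate_crank_by(-23°): θ ← 0° -23° = -23°
rotate_crank_by(-38°): θ ← -23° -38° = -61°
rotate_crank_by(+20°): θ ← -61° +20° = -41°
crank pin P = (r cos θ, r sin θ) = (15.094192, -13.121181)
h = r sin θ − e = -13.121181 − 16 = -29.121181
sin φ = h / L = -29.121181 / 113 = -0.25770956
φ = arcsin(-0.25770956) = -14.934199°

-14.9342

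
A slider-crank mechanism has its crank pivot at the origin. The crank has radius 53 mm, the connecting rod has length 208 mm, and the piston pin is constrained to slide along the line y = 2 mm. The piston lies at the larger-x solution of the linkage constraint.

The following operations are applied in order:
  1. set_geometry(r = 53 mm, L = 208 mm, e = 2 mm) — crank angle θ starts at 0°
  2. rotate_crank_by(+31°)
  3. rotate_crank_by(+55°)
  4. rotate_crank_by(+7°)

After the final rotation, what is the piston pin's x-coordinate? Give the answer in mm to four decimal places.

set_geometry: r = 53 mm, L = 208 mm, e = 2 mm; θ ← 0°
rotate_crank_by(+31°): θ ← 0° +31° = 31°
rotate_crank_by(+55°): θ ← 31° +55° = 86°
rotate_crank_by(+7°): θ ← 86° +7° = 93°
crank pin P = (r cos θ, r sin θ) = (-2.773806, 52.927365)
h = r sin θ − e = 52.927365 − 2 = 50.927365
x = r cos θ + √(L² − h²) = -2.773806 + √(43264.0 − 2593.5965) = -2.773806 + 201.669044 = 198.895239

198.8952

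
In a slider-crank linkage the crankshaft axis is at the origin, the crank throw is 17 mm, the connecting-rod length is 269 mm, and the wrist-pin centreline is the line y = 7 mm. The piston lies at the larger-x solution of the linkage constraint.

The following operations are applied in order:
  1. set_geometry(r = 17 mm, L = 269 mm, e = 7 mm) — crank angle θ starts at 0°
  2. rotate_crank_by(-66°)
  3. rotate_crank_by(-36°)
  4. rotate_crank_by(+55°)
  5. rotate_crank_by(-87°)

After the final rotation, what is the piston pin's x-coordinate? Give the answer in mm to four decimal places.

256.5027

set_geometry: r = 17 mm, L = 269 mm, e = 7 mm; θ ← 0°
rotate_crank_by(-66°): θ ← 0° -66° = -66°
rotate_crank_by(-36°): θ ← -66° -36° = -102°
rotate_crank_by(+55°): θ ← -102° +55° = -47°
rotate_crank_by(-87°): θ ← -47° -87° = -134°
crank pin P = (r cos θ, r sin θ) = (-11.809192, -12.228777)
h = r sin θ − e = -12.228777 − 7 = -19.228777
x = r cos θ + √(L² − h²) = -11.809192 + √(72361.0 − 369.7458) = -11.809192 + 268.311860 = 256.502668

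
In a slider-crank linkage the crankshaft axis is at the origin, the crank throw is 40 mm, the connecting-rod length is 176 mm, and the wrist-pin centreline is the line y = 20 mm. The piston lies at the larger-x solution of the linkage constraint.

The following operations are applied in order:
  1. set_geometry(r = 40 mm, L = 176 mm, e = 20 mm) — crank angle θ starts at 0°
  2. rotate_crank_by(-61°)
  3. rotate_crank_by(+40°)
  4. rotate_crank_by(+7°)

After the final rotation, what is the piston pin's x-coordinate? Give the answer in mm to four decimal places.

212.2918

set_geometry: r = 40 mm, L = 176 mm, e = 20 mm; θ ← 0°
rotate_crank_by(-61°): θ ← 0° -61° = -61°
rotate_crank_by(+40°): θ ← -61° +40° = -21°
rotate_crank_by(+7°): θ ← -21° +7° = -14°
crank pin P = (r cos θ, r sin θ) = (38.811829, -9.676876)
h = r sin θ − e = -9.676876 − 20 = -29.676876
x = r cos θ + √(L² − h²) = 38.811829 + √(30976.0 − 880.7170) = 38.811829 + 173.479921 = 212.291750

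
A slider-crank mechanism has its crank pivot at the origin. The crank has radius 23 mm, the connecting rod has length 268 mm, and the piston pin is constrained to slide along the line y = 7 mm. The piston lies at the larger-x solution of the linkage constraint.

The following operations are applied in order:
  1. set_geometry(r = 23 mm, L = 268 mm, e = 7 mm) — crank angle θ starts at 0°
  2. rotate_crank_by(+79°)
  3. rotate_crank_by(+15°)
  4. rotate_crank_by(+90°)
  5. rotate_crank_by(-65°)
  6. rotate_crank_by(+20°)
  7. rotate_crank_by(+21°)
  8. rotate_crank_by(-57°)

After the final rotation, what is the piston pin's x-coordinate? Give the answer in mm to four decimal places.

set_geometry: r = 23 mm, L = 268 mm, e = 7 mm; θ ← 0°
rotate_crank_by(+79°): θ ← 0° +79° = 79°
rotate_crank_by(+15°): θ ← 79° +15° = 94°
rotate_crank_by(+90°): θ ← 94° +90° = 184°
rotate_crank_by(-65°): θ ← 184° -65° = 119°
rotate_crank_by(+20°): θ ← 119° +20° = 139°
rotate_crank_by(+21°): θ ← 139° +21° = 160°
rotate_crank_by(-57°): θ ← 160° -57° = 103°
crank pin P = (r cos θ, r sin θ) = (-5.173874, 22.410511)
h = r sin θ − e = 22.410511 − 7 = 15.410511
x = r cos θ + √(L² − h²) = -5.173874 + √(71824.0 − 237.4839) = -5.173874 + 267.556566 = 262.382692

262.3827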